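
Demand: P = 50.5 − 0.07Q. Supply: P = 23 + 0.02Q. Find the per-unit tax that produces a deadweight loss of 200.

Competitive equilibrium: 50.5 − 0.07Q = 23 + 0.02Q → Q* = 305.5556, P* = 29.1111.
A tax t gives ΔQ = t/0.09 and wedge t, so DWL = t²/0.18.
t²/0.18 = 200 → t² = 36 → t = 6.

6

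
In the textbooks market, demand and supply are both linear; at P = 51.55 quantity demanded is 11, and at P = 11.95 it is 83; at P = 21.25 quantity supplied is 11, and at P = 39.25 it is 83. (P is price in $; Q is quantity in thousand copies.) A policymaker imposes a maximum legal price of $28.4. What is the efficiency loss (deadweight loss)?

Demand slope = (11.95 − 51.55)/(83 − 11) = −0.55, so P = 57.6 − 0.55Q.
Supply slope = (39.25 − 21.25)/(83 − 11) = 0.25, so P = 18.5 + 0.25Q.
Competitive equilibrium: 57.6 − 0.55Q = 18.5 + 0.25Q → Q* = 48.875, P* = 30.7188.
At the ceiling P = 28.4, quantity supplied = (28.4 − 18.5)/0.25 = 39.6.
Willingness to pay at Q' = 39.6: 57.6 − 0.55·39.6 = 35.82.
ΔQ = 48.875 − 39.6 = 9.275; wedge = 35.82 − 28.4 = 7.42.
DWL = ½ × 9.275 × 7.42 = $34.41 thousand.

$34.41 thousand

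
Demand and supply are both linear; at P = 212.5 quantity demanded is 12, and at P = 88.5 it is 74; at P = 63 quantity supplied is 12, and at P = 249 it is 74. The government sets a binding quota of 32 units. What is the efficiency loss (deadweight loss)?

245.025

Demand slope = (88.5 − 212.5)/(74 − 12) = −2, so P = 236.5 − 2Q.
Supply slope = (249 − 63)/(74 − 12) = 3, so P = 27 + 3Q.
Competitive equilibrium: 236.5 − 2Q = 27 + 3Q → Q* = 41.9, P* = 152.7.
At Q = 32: demand price = 236.5 − 2·32 = 172.5; supply price = 27 + 3·32 = 123.
ΔQ = 41.9 − 32 = 9.9; wedge = 172.5 − 123 = 49.5.
Deadweight loss = ½ × 9.9 × 49.5 = 245.025.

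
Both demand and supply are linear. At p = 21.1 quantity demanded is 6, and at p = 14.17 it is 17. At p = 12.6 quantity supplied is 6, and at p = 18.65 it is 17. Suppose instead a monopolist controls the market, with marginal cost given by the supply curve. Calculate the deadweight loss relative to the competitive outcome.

Demand slope = (14.17 − 21.1)/(17 − 6) = −0.63, so p = 24.88 − 0.63q.
Supply slope = (18.65 − 12.6)/(17 − 6) = 0.55, so p = 9.3 + 0.55q.
Competitive equilibrium: 24.88 − 0.63q = 9.3 + 0.55q → q* = 13.2034, p* = 16.5619.
Marginal revenue: MR = 24.88 − 1.26q. Set MR = MC: 24.88 − 1.26q = 9.3 + 0.55q → q_m = 8.6077.
Price p_m = 24.88 − 0.63·8.6077 = 19.4571; MC(q_m) = 9.3 + 0.55·8.6077 = 14.0342.
Competitive q* = 13.2034, so Δq = 4.5957; wedge = 19.4571 − 14.0342 = 5.4229.
Deadweight loss = ½ × 4.5957 × 5.4229 = 12.46.

12.46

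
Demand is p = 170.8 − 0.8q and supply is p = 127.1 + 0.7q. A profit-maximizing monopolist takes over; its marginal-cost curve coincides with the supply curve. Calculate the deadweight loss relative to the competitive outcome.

Competitive equilibrium: 170.8 − 0.8q = 127.1 + 0.7q → q* = 29.1333, p* = 147.4933.
Marginal revenue: MR = 170.8 − 1.6q. Set MR = MC: 170.8 − 1.6q = 127.1 + 0.7q → q_m = 19.
Price p_m = 170.8 − 0.8·19 = 155.6; MC(q_m) = 127.1 + 0.7·19 = 140.4.
Competitive q* = 29.1333, so Δq = 10.1333; wedge = 155.6 − 140.4 = 15.2.
Deadweight loss = ½ × 10.1333 × 15.2 = 77.01.

77.01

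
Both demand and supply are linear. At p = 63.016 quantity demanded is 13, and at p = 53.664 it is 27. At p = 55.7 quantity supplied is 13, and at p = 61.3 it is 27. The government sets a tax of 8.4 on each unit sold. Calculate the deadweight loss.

33.03

Demand slope = (53.664 − 63.016)/(27 − 13) = −0.668, so p = 71.7 − 0.668q.
Supply slope = (61.3 − 55.7)/(27 − 13) = 0.4, so p = 50.5 + 0.4q.
Competitive equilibrium: 71.7 − 0.668q = 50.5 + 0.4q → q* = 19.8502, p* = 58.4401.
With the tax, the buyer price exceeds the seller price by 8.4: (71.7 − 0.668q) − (50.5 + 0.4q) = 8.4 → q' = 11.985.
Δq = 19.8502 − 11.985 = 7.8652; the wedge equals the tax, 8.4.
The triangle = ½ × 7.8652 × 8.4 = 33.03.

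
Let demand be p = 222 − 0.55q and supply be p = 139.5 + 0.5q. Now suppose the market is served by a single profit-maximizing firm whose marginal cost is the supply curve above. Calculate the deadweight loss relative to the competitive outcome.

Competitive equilibrium: 222 − 0.55q = 139.5 + 0.5q → q* = 78.5714, p* = 178.7857.
Marginal revenue: MR = 222 − 1.1q. Set MR = MC: 222 − 1.1q = 139.5 + 0.5q → q_m = 51.5625.
Price p_m = 222 − 0.55·51.5625 = 193.6406; MC(q_m) = 139.5 + 0.5·51.5625 = 165.2813.
Competitive q* = 78.5714, so Δq = 27.0089; wedge = 193.6406 − 165.2813 = 28.3593.
The triangle = ½ × 27.0089 × 28.3593 = 382.98.

382.98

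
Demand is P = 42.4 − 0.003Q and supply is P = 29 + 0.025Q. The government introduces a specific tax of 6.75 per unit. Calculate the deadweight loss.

Competitive equilibrium: 42.4 − 0.003Q = 29 + 0.025Q → Q* = 478.5714, P* = 40.9643.
With the tax, the buyer price exceeds the seller price by 6.75: (42.4 − 0.003Q) − (29 + 0.025Q) = 6.75 → Q' = 237.5.
ΔQ = 478.5714 − 237.5 = 241.0714; the wedge equals the tax, 6.75.
The triangle = ½ × 241.0714 × 6.75 = 813.62.

813.62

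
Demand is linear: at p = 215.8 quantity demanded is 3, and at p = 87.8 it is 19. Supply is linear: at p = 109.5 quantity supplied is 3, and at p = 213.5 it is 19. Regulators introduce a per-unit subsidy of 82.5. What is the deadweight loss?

234.70

Demand slope = (87.8 − 215.8)/(19 − 3) = −8, so p = 239.8 − 8q.
Supply slope = (213.5 − 109.5)/(19 − 3) = 6.5, so p = 90 + 6.5q.
Competitive equilibrium: 239.8 − 8q = 90 + 6.5q → q* = 10.331, p* = 157.1517.
The subsidy lowers effective supply by 82.5: p = 7.5 + 6.5q.
New quantity: 239.8 − 8q = 7.5 + 6.5q → q' = 16.0207.
Overproduction Δq = 16.0207 − 10.331 = 5.6897; wedge = subsidy = 82.5.
Deadweight loss = ½ × 5.6897 × 82.5 = 234.70.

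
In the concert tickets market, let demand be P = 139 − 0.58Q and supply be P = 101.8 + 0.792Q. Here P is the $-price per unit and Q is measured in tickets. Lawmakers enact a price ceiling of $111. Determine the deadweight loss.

$164.76

Competitive equilibrium: 139 − 0.58Q = 101.8 + 0.792Q → Q* = 27.1137, P* = 123.2741.
At the ceiling P = 111, quantity supplied = (111 − 101.8)/0.792 = 11.6162.
Willingness to pay at Q' = 11.6162: 139 − 0.58·11.6162 = 132.2626.
ΔQ = 27.1137 − 11.6162 = 15.4975; wedge = 132.2626 − 111 = 21.2626.
DWL = ½ × 15.4975 × 21.2626 = $164.76.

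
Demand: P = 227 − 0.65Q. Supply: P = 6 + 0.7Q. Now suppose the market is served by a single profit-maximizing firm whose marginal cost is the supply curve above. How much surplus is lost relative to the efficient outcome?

Competitive equilibrium: 227 − 0.65Q = 6 + 0.7Q → Q* = 163.7037, P* = 120.5926.
Marginal revenue: MR = 227 − 1.3Q. Set MR = MC: 227 − 1.3Q = 6 + 0.7Q → Q_m = 110.5.
Price P_m = 227 − 0.65·110.5 = 155.175; MC(Q_m) = 6 + 0.7·110.5 = 83.35.
Competitive Q* = 163.7037, so ΔQ = 53.2037; wedge = 155.175 − 83.35 = 71.825.
DWL = ½ × 53.2037 × 71.825 = 1910.68.

1910.68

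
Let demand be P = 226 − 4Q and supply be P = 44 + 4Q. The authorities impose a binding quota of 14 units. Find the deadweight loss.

Competitive equilibrium: 226 − 4Q = 44 + 4Q → Q* = 22.75, P* = 135.
At Q = 14: demand price = 226 − 4·14 = 170; supply price = 44 + 4·14 = 100.
ΔQ = 22.75 − 14 = 8.75; wedge = 170 − 100 = 70.
The triangle = ½ × 8.75 × 70 = 306.25.

306.25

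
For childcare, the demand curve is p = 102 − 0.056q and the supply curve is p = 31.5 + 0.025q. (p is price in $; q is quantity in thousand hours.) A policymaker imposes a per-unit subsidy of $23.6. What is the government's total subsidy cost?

Competitive equilibrium: 102 − 0.056q = 31.5 + 0.025q → q* = 870.3704, p* = 53.2593.
The subsidy lowers effective supply by 23.6: p = 7.9 + 0.025q.
New quantity: 102 − 0.056q = 7.9 + 0.025q → q' = 1161.7284.
Total subsidy cost = 23.6 × 1161.7284 = $27416.79 thousand.

$27416.79 thousand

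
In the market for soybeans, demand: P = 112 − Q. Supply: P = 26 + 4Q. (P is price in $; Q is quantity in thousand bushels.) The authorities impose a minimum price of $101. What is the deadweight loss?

$96.10 thousand

Competitive equilibrium: 112 − Q = 26 + 4Q → Q* = 17.2, P* = 94.8.
At the floor P = 101, quantity demanded = (112 − 101)/1 = 11.
Sellers' marginal cost at Q' = 11: 26 + 4·11 = 70.
ΔQ = 17.2 − 11 = 6.2; wedge = 101 − 70 = 31.
Welfare loss = ½ × 6.2 × 31 = $96.10 thousand.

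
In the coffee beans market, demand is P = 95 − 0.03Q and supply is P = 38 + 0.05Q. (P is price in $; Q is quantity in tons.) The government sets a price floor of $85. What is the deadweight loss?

$5750.69

Competitive equilibrium: 95 − 0.03Q = 38 + 0.05Q → Q* = 712.5, P* = 73.625.
At the floor P = 85, quantity demanded = (95 − 85)/0.03 = 333.3333.
Sellers' marginal cost at Q' = 333.3333: 38 + 0.05·333.3333 = 54.6667.
ΔQ = 712.5 − 333.3333 = 379.1667; wedge = 85 − 54.6667 = 30.3333.
The triangle = ½ × 379.1667 × 30.3333 = $5750.69.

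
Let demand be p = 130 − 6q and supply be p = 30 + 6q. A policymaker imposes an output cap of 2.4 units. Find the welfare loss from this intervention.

Competitive equilibrium: 130 − 6q = 30 + 6q → q* = 8.3333, p* = 80.
At q = 2.4: demand price = 130 − 6·2.4 = 115.6; supply price = 30 + 6·2.4 = 44.4.
Δq = 8.3333 − 2.4 = 5.9333; wedge = 115.6 − 44.4 = 71.2.
Deadweight loss = ½ × 5.9333 × 71.2 = 211.23.

211.23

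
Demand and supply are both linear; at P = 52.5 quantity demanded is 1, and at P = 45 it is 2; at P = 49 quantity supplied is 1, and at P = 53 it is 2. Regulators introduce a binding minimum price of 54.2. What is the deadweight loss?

1.62

Demand slope = (45 − 52.5)/(2 − 1) = −7.5, so P = 60 − 7.5Q.
Supply slope = (53 − 49)/(2 − 1) = 4, so P = 45 + 4Q.
Competitive equilibrium: 60 − 7.5Q = 45 + 4Q → Q* = 1.3043, P* = 50.2174.
At the floor P = 54.2, quantity demanded = (60 − 54.2)/7.5 = 0.7733.
Sellers' marginal cost at Q' = 0.7733: 45 + 4·0.7733 = 48.0932.
ΔQ = 1.3043 − 0.7733 = 0.531; wedge = 54.2 − 48.0932 = 6.1068.
Deadweight loss = ½ × 0.531 × 6.1068 = 1.62.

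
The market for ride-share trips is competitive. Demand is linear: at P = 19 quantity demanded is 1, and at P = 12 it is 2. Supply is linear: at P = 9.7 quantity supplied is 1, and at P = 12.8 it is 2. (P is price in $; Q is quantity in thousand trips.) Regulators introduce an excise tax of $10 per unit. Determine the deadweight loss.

Demand slope = (12 − 19)/(2 − 1) = −7, so P = 26 − 7Q.
Supply slope = (12.8 − 9.7)/(2 − 1) = 3.1, so P = 6.6 + 3.1Q.
Competitive equilibrium: 26 − 7Q = 6.6 + 3.1Q → Q* = 1.9208, P* = 12.5545.
With the tax, the buyer price exceeds the seller price by 10: (26 − 7Q) − (6.6 + 3.1Q) = 10 → Q' = 0.9307.
ΔQ = 1.9208 − 0.9307 = 0.9901; the wedge equals the tax, 10.
Welfare loss = ½ × 0.9901 × 10 = $4.95 thousand.

$4.95 thousand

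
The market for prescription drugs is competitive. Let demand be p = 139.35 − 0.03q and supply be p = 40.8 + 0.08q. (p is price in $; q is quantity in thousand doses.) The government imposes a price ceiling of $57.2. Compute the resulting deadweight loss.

$26254.55 thousand

Competitive equilibrium: 139.35 − 0.03q = 40.8 + 0.08q → q* = 895.9091, p* = 112.4727.
At the ceiling p = 57.2, quantity supplied = (57.2 − 40.8)/0.08 = 205.
Willingness to pay at q' = 205: 139.35 − 0.03·205 = 133.2.
Δq = 895.9091 − 205 = 690.9091; wedge = 133.2 − 57.2 = 76.
The triangle = ½ × 690.9091 × 76 = $26254.55 thousand.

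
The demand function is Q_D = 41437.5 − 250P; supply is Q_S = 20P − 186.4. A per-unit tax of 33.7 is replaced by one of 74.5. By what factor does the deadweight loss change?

4.887

In inverse form: demand P = 165.75 − 0.004Q, supply P = 9.32 + 0.05Q.
Competitive equilibrium: 165.75 − 0.004Q = 9.32 + 0.05Q → Q* = 2896.8519, P* = 154.1626.
For a per-unit tax t: ΔQ = t/0.054, so DWL = ½·t·(t/0.054) = t²/0.108.
At t = 33.7: DWL = 10515.648. At t = 74.5: DWL = 51391.204.
Ratio = (74.5/33.7)² = 4.887.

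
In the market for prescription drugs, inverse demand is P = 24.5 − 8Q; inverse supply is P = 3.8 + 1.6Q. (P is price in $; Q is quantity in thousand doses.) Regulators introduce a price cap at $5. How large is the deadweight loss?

$9.49 thousand

Competitive equilibrium: 24.5 − 8Q = 3.8 + 1.6Q → Q* = 2.1563, P* = 7.25.
At the ceiling P = 5, quantity supplied = (5 − 3.8)/1.6 = 0.75.
Willingness to pay at Q' = 0.75: 24.5 − 8·0.75 = 18.5.
ΔQ = 2.1563 − 0.75 = 1.4063; wedge = 18.5 − 5 = 13.5.
Deadweight loss = ½ × 1.4063 × 13.5 = $9.49 thousand.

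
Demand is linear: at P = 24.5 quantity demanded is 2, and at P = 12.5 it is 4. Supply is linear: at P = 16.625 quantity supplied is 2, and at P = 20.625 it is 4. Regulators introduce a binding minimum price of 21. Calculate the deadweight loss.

Demand slope = (12.5 − 24.5)/(4 − 2) = −6, so P = 36.5 − 6Q.
Supply slope = (20.625 − 16.625)/(4 − 2) = 2, so P = 12.625 + 2Q.
Competitive equilibrium: 36.5 − 6Q = 12.625 + 2Q → Q* = 2.9844, P* = 18.5938.
At the floor P = 21, quantity demanded = (36.5 − 21)/6 = 2.5833.
Sellers' marginal cost at Q' = 2.5833: 12.625 + 2·2.5833 = 17.7916.
ΔQ = 2.9844 − 2.5833 = 0.4011; wedge = 21 − 17.7916 = 3.2084.
DWL = ½ × 0.4011 × 3.2084 = 0.64.

0.64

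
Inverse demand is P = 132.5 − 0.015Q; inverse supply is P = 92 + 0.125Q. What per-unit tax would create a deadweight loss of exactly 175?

Competitive equilibrium: 132.5 − 0.015Q = 92 + 0.125Q → Q* = 289.2857, P* = 128.1607.
A tax t gives ΔQ = t/0.14 and wedge t, so DWL = t²/0.28.
t²/0.28 = 175 → t² = 49 → t = 7.

7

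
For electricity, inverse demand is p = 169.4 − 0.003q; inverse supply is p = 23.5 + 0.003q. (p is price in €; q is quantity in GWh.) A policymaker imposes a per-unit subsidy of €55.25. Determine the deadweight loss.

€254380.21

Competitive equilibrium: 169.4 − 0.003q = 23.5 + 0.003q → q* = 24316.6667, p* = 96.45.
The subsidy lowers effective supply by 55.25: p = 0.003q − 31.75.
New quantity: 169.4 − 0.003q = 0.003q − 31.75 → q' = 33525.
Overproduction Δq = 33525 − 24316.6667 = 9208.3333; wedge = subsidy = 55.25.
DWL = ½ × 9208.3333 × 55.25 = €254380.21.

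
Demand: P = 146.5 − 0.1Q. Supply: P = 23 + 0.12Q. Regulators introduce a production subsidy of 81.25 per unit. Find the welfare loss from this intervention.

15003.55

Competitive equilibrium: 146.5 − 0.1Q = 23 + 0.12Q → Q* = 561.3636, P* = 90.3636.
The subsidy lowers effective supply by 81.25: P = 0.12Q − 58.25.
New quantity: 146.5 − 0.1Q = 0.12Q − 58.25 → Q' = 930.6818.
Overproduction ΔQ = 930.6818 − 561.3636 = 369.3182; wedge = subsidy = 81.25.
Welfare loss = ½ × 369.3182 × 81.25 = 15003.55.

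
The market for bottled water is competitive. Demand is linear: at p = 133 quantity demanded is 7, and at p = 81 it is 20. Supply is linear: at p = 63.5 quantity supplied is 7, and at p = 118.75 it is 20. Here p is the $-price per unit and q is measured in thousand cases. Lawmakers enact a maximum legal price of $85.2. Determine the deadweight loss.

$45.42 thousand

Demand slope = (81 − 133)/(20 − 7) = −4, so p = 161 − 4q.
Supply slope = (118.75 − 63.5)/(20 − 7) = 4.25, so p = 33.75 + 4.25q.
Competitive equilibrium: 161 − 4q = 33.75 + 4.25q → q* = 15.4242, p* = 99.303.
At the ceiling p = 85.2, quantity supplied = (85.2 − 33.75)/4.25 = 12.1059.
Willingness to pay at q' = 12.1059: 161 − 4·12.1059 = 112.5764.
Δq = 15.4242 − 12.1059 = 3.3183; wedge = 112.5764 − 85.2 = 27.3764.
DWL = ½ × 3.3183 × 27.3764 = $45.42 thousand.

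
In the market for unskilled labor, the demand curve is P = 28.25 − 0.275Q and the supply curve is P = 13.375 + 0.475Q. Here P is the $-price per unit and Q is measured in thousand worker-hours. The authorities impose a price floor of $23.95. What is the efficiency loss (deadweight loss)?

$6.61 thousand

Competitive equilibrium: 28.25 − 0.275Q = 13.375 + 0.475Q → Q* = 19.8333, P* = 22.7958.
At the floor P = 23.95, quantity demanded = (28.25 − 23.95)/0.275 = 15.6364.
Sellers' marginal cost at Q' = 15.6364: 13.375 + 0.475·15.6364 = 20.8023.
ΔQ = 19.8333 − 15.6364 = 4.1969; wedge = 23.95 − 20.8023 = 3.1477.
The triangle = ½ × 4.1969 × 3.1477 = $6.61 thousand.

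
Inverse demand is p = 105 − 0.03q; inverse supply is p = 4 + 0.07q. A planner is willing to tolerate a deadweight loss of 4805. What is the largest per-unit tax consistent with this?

Competitive equilibrium: 105 − 0.03q = 4 + 0.07q → q* = 1010, p* = 74.7.
A tax t gives Δq = t/0.1 and wedge t, so DWL = t²/0.2.
t²/0.2 = 4805 → t² = 961 → t = 31.

31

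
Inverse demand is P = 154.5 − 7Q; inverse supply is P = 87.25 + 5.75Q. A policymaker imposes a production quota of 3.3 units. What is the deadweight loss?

24.85

Competitive equilibrium: 154.5 − 7Q = 87.25 + 5.75Q → Q* = 5.2745, P* = 117.5784.
At Q = 3.3: demand price = 154.5 − 7·3.3 = 131.4; supply price = 87.25 + 5.75·3.3 = 106.225.
ΔQ = 5.2745 − 3.3 = 1.9745; wedge = 131.4 − 106.225 = 25.175.
The triangle = ½ × 1.9745 × 25.175 = 24.85.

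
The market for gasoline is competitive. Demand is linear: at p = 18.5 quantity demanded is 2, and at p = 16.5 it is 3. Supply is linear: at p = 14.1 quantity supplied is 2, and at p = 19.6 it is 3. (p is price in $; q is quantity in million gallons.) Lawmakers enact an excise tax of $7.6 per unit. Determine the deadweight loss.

$3.85 million

Demand slope = (16.5 − 18.5)/(3 − 2) = −2, so p = 22.5 − 2q.
Supply slope = (19.6 − 14.1)/(3 − 2) = 5.5, so p = 3.1 + 5.5q.
Competitive equilibrium: 22.5 − 2q = 3.1 + 5.5q → q* = 2.5867, p* = 17.3267.
With the tax, the buyer price exceeds the seller price by 7.6: (22.5 − 2q) − (3.1 + 5.5q) = 7.6 → q' = 1.5733.
Δq = 2.5867 − 1.5733 = 1.0134; the wedge equals the tax, 7.6.
Deadweight loss = ½ × 1.0134 × 7.6 = $3.85 million.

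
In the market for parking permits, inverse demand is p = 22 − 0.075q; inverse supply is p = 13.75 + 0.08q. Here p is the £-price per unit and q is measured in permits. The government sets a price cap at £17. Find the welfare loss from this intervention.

£12.31

Competitive equilibrium: 22 − 0.075q = 13.75 + 0.08q → q* = 53.2258, p* = 18.0081.
At the ceiling p = 17, quantity supplied = (17 − 13.75)/0.08 = 40.625.
Willingness to pay at q' = 40.625: 22 − 0.075·40.625 = 18.9531.
Δq = 53.2258 − 40.625 = 12.6008; wedge = 18.9531 − 17 = 1.9531.
Welfare loss = ½ × 12.6008 × 1.9531 = £12.31.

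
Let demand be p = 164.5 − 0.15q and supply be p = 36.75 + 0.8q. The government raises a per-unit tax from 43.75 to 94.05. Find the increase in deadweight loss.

3648.07

Competitive equilibrium: 164.5 − 0.15q = 36.75 + 0.8q → q* = 134.4737, p* = 144.3289.
For a per-unit tax t: Δq = t/0.95, so DWL = ½·t·(t/0.95) = t²/1.9.
At t = 43.75: DWL = 1007.401. At t = 94.05: DWL = 4655.475.
Increase = 4655.475 − 1007.401 = 3648.07.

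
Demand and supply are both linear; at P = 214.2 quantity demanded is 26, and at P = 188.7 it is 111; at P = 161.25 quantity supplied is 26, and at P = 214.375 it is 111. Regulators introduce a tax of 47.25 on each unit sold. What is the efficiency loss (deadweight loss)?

Demand slope = (188.7 − 214.2)/(111 − 26) = −0.3, so P = 222 − 0.3Q.
Supply slope = (214.375 − 161.25)/(111 − 26) = 0.625, so P = 145 + 0.625Q.
Competitive equilibrium: 222 − 0.3Q = 145 + 0.625Q → Q* = 83.2432, P* = 197.027.
With the tax, the buyer price exceeds the seller price by 47.25: (222 − 0.3Q) − (145 + 0.625Q) = 47.25 → Q' = 32.1622.
ΔQ = 83.2432 − 32.1622 = 51.081; the wedge equals the tax, 47.25.
The triangle = ½ × 51.081 × 47.25 = 1206.79.

1206.79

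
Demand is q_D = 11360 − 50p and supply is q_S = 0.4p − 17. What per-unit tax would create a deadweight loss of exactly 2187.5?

105

In inverse form: demand p = 227.2 − 0.02q, supply p = 42.5 + 2.5q.
Competitive equilibrium: 227.2 − 0.02q = 42.5 + 2.5q → q* = 73.2937, p* = 225.7341.
A tax t gives Δq = t/2.52 and wedge t, so DWL = t²/5.04.
t²/5.04 = 2187.5 → t² = 11025 → t = 105.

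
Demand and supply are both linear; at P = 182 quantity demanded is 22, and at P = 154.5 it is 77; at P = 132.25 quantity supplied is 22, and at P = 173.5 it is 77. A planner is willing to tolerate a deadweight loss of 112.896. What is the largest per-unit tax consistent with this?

16.8

Demand slope = (154.5 − 182)/(77 − 22) = −0.5, so P = 193 − 0.5Q.
Supply slope = (173.5 − 132.25)/(77 − 22) = 0.75, so P = 115.75 + 0.75Q.
Competitive equilibrium: 193 − 0.5Q = 115.75 + 0.75Q → Q* = 61.8, P* = 162.1.
A tax t gives ΔQ = t/1.25 and wedge t, so DWL = t²/2.5.
t²/2.5 = 112.896 → t² = 282.24 → t = 16.8.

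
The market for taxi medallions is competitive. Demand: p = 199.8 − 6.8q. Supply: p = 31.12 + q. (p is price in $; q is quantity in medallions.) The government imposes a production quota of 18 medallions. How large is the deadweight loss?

Competitive equilibrium: 199.8 − 6.8q = 31.12 + q → q* = 21.6256, p* = 52.7456.
At q = 18: demand price = 199.8 − 6.8·18 = 77.4; supply price = 31.12 + 1·18 = 49.12.
Δq = 21.6256 − 18 = 3.6256; wedge = 77.4 − 49.12 = 28.28.
The triangle = ½ × 3.6256 × 28.28 = $51.27.

$51.27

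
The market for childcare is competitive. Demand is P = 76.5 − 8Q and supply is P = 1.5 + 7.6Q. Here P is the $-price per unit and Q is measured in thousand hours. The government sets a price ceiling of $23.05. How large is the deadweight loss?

$30.34 thousand

Competitive equilibrium: 76.5 − 8Q = 1.5 + 7.6Q → Q* = 4.8077, P* = 38.0385.
At the ceiling P = 23.05, quantity supplied = (23.05 − 1.5)/7.6 = 2.8355.
Willingness to pay at Q' = 2.8355: 76.5 − 8·2.8355 = 53.816.
ΔQ = 4.8077 − 2.8355 = 1.9722; wedge = 53.816 − 23.05 = 30.766.
The triangle = ½ × 1.9722 × 30.766 = $30.34 thousand.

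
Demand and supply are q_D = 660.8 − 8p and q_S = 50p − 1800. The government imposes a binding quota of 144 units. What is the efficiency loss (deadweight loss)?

2281.10

In inverse form: demand p = 82.6 − 0.125q, supply p = 36 + 0.02q.
Competitive equilibrium: 82.6 − 0.125q = 36 + 0.02q → q* = 321.3793, p* = 42.4276.
At q = 144: demand price = 82.6 − 0.125·144 = 64.6; supply price = 36 + 0.02·144 = 38.88.
Δq = 321.3793 − 144 = 177.3793; wedge = 64.6 − 38.88 = 25.72.
Welfare loss = ½ × 177.3793 × 25.72 = 2281.10.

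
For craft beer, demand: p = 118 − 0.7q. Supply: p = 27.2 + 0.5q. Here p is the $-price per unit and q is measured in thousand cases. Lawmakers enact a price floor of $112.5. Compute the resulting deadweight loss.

Competitive equilibrium: 118 − 0.7q = 27.2 + 0.5q → q* = 75.6667, p* = 65.0333.
At the floor p = 112.5, quantity demanded = (118 − 112.5)/0.7 = 7.8571.
Sellers' marginal cost at q' = 7.8571: 27.2 + 0.5·7.8571 = 31.1286.
Δq = 75.6667 − 7.8571 = 67.8096; wedge = 112.5 − 31.1286 = 81.3714.
The triangle = ½ × 67.8096 × 81.3714 = $2758.88 thousand.

$2758.88 thousand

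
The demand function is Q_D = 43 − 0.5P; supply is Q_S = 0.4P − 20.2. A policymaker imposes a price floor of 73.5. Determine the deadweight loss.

6.04

In inverse form: demand P = 86 − 2Q, supply P = 50.5 + 2.5Q.
Competitive equilibrium: 86 − 2Q = 50.5 + 2.5Q → Q* = 7.8889, P* = 70.2222.
At the floor P = 73.5, quantity demanded = (86 − 73.5)/2 = 6.25.
Sellers' marginal cost at Q' = 6.25: 50.5 + 2.5·6.25 = 66.125.
ΔQ = 7.8889 − 6.25 = 1.6389; wedge = 73.5 − 66.125 = 7.375.
Welfare loss = ½ × 1.6389 × 7.375 = 6.04.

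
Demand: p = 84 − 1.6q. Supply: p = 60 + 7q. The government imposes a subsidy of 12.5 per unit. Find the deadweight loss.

Competitive equilibrium: 84 − 1.6q = 60 + 7q → q* = 2.7907, p* = 79.5349.
The subsidy lowers effective supply by 12.5: p = 47.5 + 7q.
New quantity: 84 − 1.6q = 47.5 + 7q → q' = 4.2442.
Overproduction Δq = 4.2442 − 2.7907 = 1.4535; wedge = subsidy = 12.5.
DWL = ½ × 1.4535 × 12.5 = 9.08.

9.08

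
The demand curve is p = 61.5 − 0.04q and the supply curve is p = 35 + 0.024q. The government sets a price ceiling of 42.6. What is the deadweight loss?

Competitive equilibrium: 61.5 − 0.04q = 35 + 0.024q → q* = 414.0625, p* = 44.9375.
At the ceiling p = 42.6, quantity supplied = (42.6 − 35)/0.024 = 316.6667.
Willingness to pay at q' = 316.6667: 61.5 − 0.04·316.6667 = 48.8333.
Δq = 414.0625 − 316.6667 = 97.3958; wedge = 48.8333 − 42.6 = 6.2333.
DWL = ½ × 97.3958 × 6.2333 = 303.55.

303.55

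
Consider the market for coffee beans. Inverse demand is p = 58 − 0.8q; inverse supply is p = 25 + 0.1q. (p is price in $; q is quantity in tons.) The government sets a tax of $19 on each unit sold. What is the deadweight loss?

$200.56

Competitive equilibrium: 58 − 0.8q = 25 + 0.1q → q* = 36.6667, p* = 28.6667.
With the tax, the buyer price exceeds the seller price by 19: (58 − 0.8q) − (25 + 0.1q) = 19 → q' = 15.5556.
Δq = 36.6667 − 15.5556 = 21.1111; the wedge equals the tax, 19.
Welfare loss = ½ × 21.1111 × 19 = $200.56.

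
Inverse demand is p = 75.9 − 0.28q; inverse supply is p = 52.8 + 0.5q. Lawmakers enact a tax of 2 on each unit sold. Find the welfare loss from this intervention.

Competitive equilibrium: 75.9 − 0.28q = 52.8 + 0.5q → q* = 29.6154, p* = 67.6077.
With the tax, the buyer price exceeds the seller price by 2: (75.9 − 0.28q) − (52.8 + 0.5q) = 2 → q' = 27.0513.
Δq = 29.6154 − 27.0513 = 2.5641; the wedge equals the tax, 2.
DWL = ½ × 2.5641 × 2 = 2.56.

2.56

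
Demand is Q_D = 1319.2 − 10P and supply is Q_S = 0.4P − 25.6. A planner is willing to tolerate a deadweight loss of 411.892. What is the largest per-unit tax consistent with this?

46.28

In inverse form: demand P = 131.92 − 0.1Q, supply P = 64 + 2.5Q.
Competitive equilibrium: 131.92 − 0.1Q = 64 + 2.5Q → Q* = 26.1231, P* = 129.3077.
A tax t gives ΔQ = t/2.6 and wedge t, so DWL = t²/5.2.
t²/5.2 = 411.892 → t² = 2141.8384 → t = 46.28.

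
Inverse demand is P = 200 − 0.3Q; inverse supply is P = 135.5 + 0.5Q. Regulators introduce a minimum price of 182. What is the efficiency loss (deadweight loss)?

170.16

Competitive equilibrium: 200 − 0.3Q = 135.5 + 0.5Q → Q* = 80.625, P* = 175.8125.
At the floor P = 182, quantity demanded = (200 − 182)/0.3 = 60.
Sellers' marginal cost at Q' = 60: 135.5 + 0.5·60 = 165.5.
ΔQ = 80.625 − 60 = 20.625; wedge = 182 − 165.5 = 16.5.
The triangle = ½ × 20.625 × 16.5 = 170.16.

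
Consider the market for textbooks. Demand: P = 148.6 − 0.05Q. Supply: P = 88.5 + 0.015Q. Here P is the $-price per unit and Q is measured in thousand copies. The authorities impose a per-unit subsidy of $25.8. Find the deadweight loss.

$5120.31 thousand

Competitive equilibrium: 148.6 − 0.05Q = 88.5 + 0.015Q → Q* = 924.6154, P* = 102.3692.
The subsidy lowers effective supply by 25.8: P = 62.7 + 0.015Q.
New quantity: 148.6 − 0.05Q = 62.7 + 0.015Q → Q' = 1321.5385.
Overproduction ΔQ = 1321.5385 − 924.6154 = 396.9231; wedge = subsidy = 25.8.
Welfare loss = ½ × 396.9231 × 25.8 = $5120.31 thousand.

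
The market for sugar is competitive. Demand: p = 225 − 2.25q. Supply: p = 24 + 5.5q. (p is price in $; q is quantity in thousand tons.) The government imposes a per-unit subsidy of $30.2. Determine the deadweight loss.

$58.84 thousand

Competitive equilibrium: 225 − 2.25q = 24 + 5.5q → q* = 25.9355, p* = 166.6452.
The subsidy lowers effective supply by 30.2: p = 5.5q − 6.2.
New quantity: 225 − 2.25q = 5.5q − 6.2 → q' = 29.8323.
Overproduction Δq = 29.8323 − 25.9355 = 3.8968; wedge = subsidy = 30.2.
Deadweight loss = ½ × 3.8968 × 30.2 = $58.84 thousand.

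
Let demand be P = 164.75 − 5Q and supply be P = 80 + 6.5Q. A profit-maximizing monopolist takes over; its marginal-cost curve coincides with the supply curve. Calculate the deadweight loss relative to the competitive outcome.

Competitive equilibrium: 164.75 − 5Q = 80 + 6.5Q → Q* = 7.3696, P* = 127.9022.
Marginal revenue: MR = 164.75 − 10Q. Set MR = MC: 164.75 − 10Q = 80 + 6.5Q → Q_m = 5.1364.
Price P_m = 164.75 − 5·5.1364 = 139.068; MC(Q_m) = 80 + 6.5·5.1364 = 113.3866.
Competitive Q* = 7.3696, so ΔQ = 2.2332; wedge = 139.068 − 113.3866 = 25.6814.
Deadweight loss = ½ × 2.2332 × 25.6814 = 28.68.

28.68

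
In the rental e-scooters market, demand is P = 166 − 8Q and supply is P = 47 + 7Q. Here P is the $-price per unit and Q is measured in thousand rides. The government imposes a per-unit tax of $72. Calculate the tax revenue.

Competitive equilibrium: 166 − 8Q = 47 + 7Q → Q* = 7.9333, P* = 102.5333.
With the tax, the buyer price exceeds the seller price by 72: (166 − 8Q) − (47 + 7Q) = 72 → Q' = 3.1333.
Tax revenue = 72 × 3.1333 = $225.60 thousand.

$225.60 thousand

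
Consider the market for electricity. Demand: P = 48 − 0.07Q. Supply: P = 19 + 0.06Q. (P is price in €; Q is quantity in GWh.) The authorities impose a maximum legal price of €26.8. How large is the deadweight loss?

€563.12

Competitive equilibrium: 48 − 0.07Q = 19 + 0.06Q → Q* = 223.0769, P* = 32.3846.
At the ceiling P = 26.8, quantity supplied = (26.8 − 19)/0.06 = 130.
Willingness to pay at Q' = 130: 48 − 0.07·130 = 38.9.
ΔQ = 223.0769 − 130 = 93.0769; wedge = 38.9 − 26.8 = 12.1.
DWL = ½ × 93.0769 × 12.1 = €563.12.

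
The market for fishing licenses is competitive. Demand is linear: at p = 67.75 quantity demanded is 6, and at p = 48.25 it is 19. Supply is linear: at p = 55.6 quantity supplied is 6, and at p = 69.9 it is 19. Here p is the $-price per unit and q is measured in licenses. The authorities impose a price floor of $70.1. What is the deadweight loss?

$50.61

Demand slope = (48.25 − 67.75)/(19 − 6) = −1.5, so p = 76.75 − 1.5q.
Supply slope = (69.9 − 55.6)/(19 − 6) = 1.1, so p = 49 + 1.1q.
Competitive equilibrium: 76.75 − 1.5q = 49 + 1.1q → q* = 10.67308, p* = 60.74038.
At the floor p = 70.1, quantity demanded = (76.75 − 70.1)/1.5 = 4.43333.
Sellers' marginal cost at q' = 4.43333: 49 + 1.1·4.43333 = 53.87666.
Δq = 10.67308 − 4.43333 = 6.23975; wedge = 70.1 − 53.87666 = 16.22334.
The triangle = ½ × 6.23975 × 16.22334 = $50.61.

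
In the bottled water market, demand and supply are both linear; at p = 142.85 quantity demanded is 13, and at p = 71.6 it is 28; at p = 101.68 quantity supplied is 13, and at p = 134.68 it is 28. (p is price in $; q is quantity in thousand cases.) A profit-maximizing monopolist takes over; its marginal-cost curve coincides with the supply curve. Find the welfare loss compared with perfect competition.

Demand slope = (71.6 − 142.85)/(28 − 13) = −4.75, so p = 204.6 − 4.75q.
Supply slope = (134.68 − 101.68)/(28 − 13) = 2.2, so p = 73.08 + 2.2q.
Competitive equilibrium: 204.6 − 4.75q = 73.08 + 2.2q → q* = 18.9237, p* = 114.7122.
Marginal revenue: MR = 204.6 − 9.5q. Set MR = MC: 204.6 − 9.5q = 73.08 + 2.2q → q_m = 11.241.
Price p_m = 204.6 − 4.75·11.241 = 151.2053; MC(q_m) = 73.08 + 2.2·11.241 = 97.8102.
Competitive q* = 18.9237, so Δq = 7.6827; wedge = 151.2053 − 97.8102 = 53.3951.
DWL = ½ × 7.6827 × 53.3951 = $205.11 thousand.

$205.11 thousand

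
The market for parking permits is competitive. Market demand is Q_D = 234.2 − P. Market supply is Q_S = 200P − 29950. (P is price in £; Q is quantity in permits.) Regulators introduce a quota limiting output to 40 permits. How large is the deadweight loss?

In inverse form: demand P = 234.2 − Q, supply P = 149.75 + 0.005Q.
Competitive equilibrium: 234.2 − Q = 149.75 + 0.005Q → Q* = 84.0299, P* = 150.1701.
At Q = 40: demand price = 234.2 − 1·40 = 194.2; supply price = 149.75 + 0.005·40 = 149.95.
ΔQ = 84.0299 − 40 = 44.0299; wedge = 194.2 − 149.95 = 44.25.
Welfare loss = ½ × 44.0299 × 44.25 = £974.16.

£974.16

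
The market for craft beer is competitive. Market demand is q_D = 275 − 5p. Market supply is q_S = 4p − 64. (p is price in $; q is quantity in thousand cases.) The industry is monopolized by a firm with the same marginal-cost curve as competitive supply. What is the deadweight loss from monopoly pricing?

$160 thousand

In inverse form: demand p = 55 − 0.2q, supply p = 16 + 0.25q.
Competitive equilibrium: 55 − 0.2q = 16 + 0.25q → q* = 86.6667, p* = 37.6667.
Marginal revenue: MR = 55 − 0.4q. Set MR = MC: 55 − 0.4q = 16 + 0.25q → q_m = 60.
Price p_m = 55 − 0.2·60 = 43; MC(q_m) = 16 + 0.25·60 = 31.
Competitive q* = 86.6667, so Δq = 26.6667; wedge = 43 − 31 = 12.
Welfare loss = ½ × 26.6667 × 12 = $160 thousand.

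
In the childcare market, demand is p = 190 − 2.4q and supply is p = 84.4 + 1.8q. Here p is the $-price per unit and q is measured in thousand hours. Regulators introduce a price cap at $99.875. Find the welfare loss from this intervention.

Competitive equilibrium: 190 − 2.4q = 84.4 + 1.8q → q* = 25.1429, p* = 129.6571.
At the ceiling p = 99.875, quantity supplied = (99.875 − 84.4)/1.8 = 8.5972.
Willingness to pay at q' = 8.5972: 190 − 2.4·8.5972 = 169.3667.
Δq = 25.1429 − 8.5972 = 16.5457; wedge = 169.3667 − 99.875 = 69.4917.
Welfare loss = ½ × 16.5457 × 69.4917 = $574.89 thousand.

$574.89 thousand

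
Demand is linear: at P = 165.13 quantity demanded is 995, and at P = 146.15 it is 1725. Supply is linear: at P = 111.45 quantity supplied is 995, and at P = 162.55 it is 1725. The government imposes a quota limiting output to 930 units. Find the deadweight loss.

18700.03

Demand slope = (146.15 − 165.13)/(1725 − 995) = −0.026, so P = 191 − 0.026Q.
Supply slope = (162.55 − 111.45)/(1725 − 995) = 0.07, so P = 41.8 + 0.07Q.
Competitive equilibrium: 191 − 0.026Q = 41.8 + 0.07Q → Q* = 1554.1667, P* = 150.5917.
At Q = 930: demand price = 191 − 0.026·930 = 166.82; supply price = 41.8 + 0.07·930 = 106.9.
ΔQ = 1554.1667 − 930 = 624.1667; wedge = 166.82 − 106.9 = 59.92.
The triangle = ½ × 624.1667 × 59.92 = 18700.03.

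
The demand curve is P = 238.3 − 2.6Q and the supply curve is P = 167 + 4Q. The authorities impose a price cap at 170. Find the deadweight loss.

333.51

Competitive equilibrium: 238.3 − 2.6Q = 167 + 4Q → Q* = 10.803, P* = 210.2121.
At the ceiling P = 170, quantity supplied = (170 − 167)/4 = 0.75.
Willingness to pay at Q' = 0.75: 238.3 − 2.6·0.75 = 236.35.
ΔQ = 10.803 − 0.75 = 10.053; wedge = 236.35 − 170 = 66.35.
Deadweight loss = ½ × 10.053 × 66.35 = 333.51.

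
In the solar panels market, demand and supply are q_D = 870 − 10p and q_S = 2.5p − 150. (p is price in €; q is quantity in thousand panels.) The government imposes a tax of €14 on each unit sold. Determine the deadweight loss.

In inverse form: demand p = 87 − 0.1q, supply p = 60 + 0.4q.
Competitive equilibrium: 87 − 0.1q = 60 + 0.4q → q* = 54, p* = 81.6.
With the tax, the buyer price exceeds the seller price by 14: (87 − 0.1q) − (60 + 0.4q) = 14 → q' = 26.
Δq = 54 − 26 = 28; the wedge equals the tax, 14.
DWL = ½ × 28 × 14 = €196 thousand.

€196 thousand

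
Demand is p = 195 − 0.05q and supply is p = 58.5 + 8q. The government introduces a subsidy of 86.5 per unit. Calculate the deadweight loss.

464.74

Competitive equilibrium: 195 − 0.05q = 58.5 + 8q → q* = 16.9565, p* = 194.1522.
The subsidy lowers effective supply by 86.5: p = 8q − 28.
New quantity: 195 − 0.05q = 8q − 28 → q' = 27.7019.
Overproduction Δq = 27.7019 − 16.9565 = 10.7454; wedge = subsidy = 86.5.
Welfare loss = ½ × 10.7454 × 86.5 = 464.74.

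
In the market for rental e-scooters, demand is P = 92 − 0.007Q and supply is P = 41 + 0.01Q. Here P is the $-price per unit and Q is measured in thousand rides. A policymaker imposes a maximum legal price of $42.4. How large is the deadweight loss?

$69526.60 thousand

Competitive equilibrium: 92 − 0.007Q = 41 + 0.01Q → Q* = 3000, P* = 71.
At the ceiling P = 42.4, quantity supplied = (42.4 − 41)/0.01 = 140.
Willingness to pay at Q' = 140: 92 − 0.007·140 = 91.02.
ΔQ = 3000 − 140 = 2860; wedge = 91.02 − 42.4 = 48.62.
The triangle = ½ × 2860 × 48.62 = $69526.60 thousand.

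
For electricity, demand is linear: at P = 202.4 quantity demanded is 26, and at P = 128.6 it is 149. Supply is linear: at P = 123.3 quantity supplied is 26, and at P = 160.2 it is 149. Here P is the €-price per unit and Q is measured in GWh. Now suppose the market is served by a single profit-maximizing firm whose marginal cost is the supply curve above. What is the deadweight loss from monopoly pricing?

€933.89

Demand slope = (128.6 − 202.4)/(149 − 26) = −0.6, so P = 218 − 0.6Q.
Supply slope = (160.2 − 123.3)/(149 − 26) = 0.3, so P = 115.5 + 0.3Q.
Competitive equilibrium: 218 − 0.6Q = 115.5 + 0.3Q → Q* = 113.8889, P* = 149.6667.
Marginal revenue: MR = 218 − 1.2Q. Set MR = MC: 218 − 1.2Q = 115.5 + 0.3Q → Q_m = 68.3333.
Price P_m = 218 − 0.6·68.3333 = 177; MC(Q_m) = 115.5 + 0.3·68.3333 = 136.
Competitive Q* = 113.8889, so ΔQ = 45.5556; wedge = 177 − 136 = 41.
DWL = ½ × 45.5556 × 41 = €933.89.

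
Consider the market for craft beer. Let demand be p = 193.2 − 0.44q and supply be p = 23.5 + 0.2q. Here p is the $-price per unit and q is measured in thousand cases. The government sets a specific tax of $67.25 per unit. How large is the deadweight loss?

Competitive equilibrium: 193.2 − 0.44q = 23.5 + 0.2q → q* = 265.1563, p* = 76.5313.
With the tax, the buyer price exceeds the seller price by 67.25: (193.2 − 0.44q) − (23.5 + 0.2q) = 67.25 → q' = 160.0781.
Δq = 265.1563 − 160.0781 = 105.0782; the wedge equals the tax, 67.25.
The triangle = ½ × 105.0782 × 67.25 = $3533.25 thousand.

$3533.25 thousand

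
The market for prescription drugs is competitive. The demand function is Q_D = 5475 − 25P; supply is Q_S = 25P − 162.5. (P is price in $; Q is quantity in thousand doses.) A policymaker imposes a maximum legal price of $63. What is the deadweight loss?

$61876.56 thousand

In inverse form: demand P = 219 − 0.04Q, supply P = 6.5 + 0.04Q.
Competitive equilibrium: 219 − 0.04Q = 6.5 + 0.04Q → Q* = 2656.25, P* = 112.75.
At the ceiling P = 63, quantity supplied = (63 − 6.5)/0.04 = 1412.5.
Willingness to pay at Q' = 1412.5: 219 − 0.04·1412.5 = 162.5.
ΔQ = 2656.25 − 1412.5 = 1243.75; wedge = 162.5 − 63 = 99.5.
DWL = ½ × 1243.75 × 99.5 = $61876.56 thousand.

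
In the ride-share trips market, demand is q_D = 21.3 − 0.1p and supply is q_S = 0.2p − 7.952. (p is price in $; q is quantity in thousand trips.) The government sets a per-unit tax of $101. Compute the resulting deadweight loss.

In inverse form: demand p = 213 − 10q, supply p = 39.76 + 5q.
Competitive equilibrium: 213 − 10q = 39.76 + 5q → q* = 11.5493, p* = 97.5067.
With the tax, the buyer price exceeds the seller price by 101: (213 − 10q) − (39.76 + 5q) = 101 → q' = 4.816.
Δq = 11.5493 − 4.816 = 6.7333; the wedge equals the tax, 101.
DWL = ½ × 6.7333 × 101 = $340.03 thousand.

$340.03 thousand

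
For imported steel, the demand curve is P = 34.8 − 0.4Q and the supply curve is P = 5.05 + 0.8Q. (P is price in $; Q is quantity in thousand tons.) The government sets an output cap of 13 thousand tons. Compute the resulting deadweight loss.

Competitive equilibrium: 34.8 − 0.4Q = 5.05 + 0.8Q → Q* = 24.7917, P* = 24.8833.
At Q = 13: demand price = 34.8 − 0.4·13 = 29.6; supply price = 5.05 + 0.8·13 = 15.45.
ΔQ = 24.7917 − 13 = 11.7917; wedge = 29.6 − 15.45 = 14.15.
The triangle = ½ × 11.7917 × 14.15 = $83.43 thousand.

$83.43 thousand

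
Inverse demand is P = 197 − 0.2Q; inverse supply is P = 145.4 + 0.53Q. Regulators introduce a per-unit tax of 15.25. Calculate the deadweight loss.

159.29

Competitive equilibrium: 197 − 0.2Q = 145.4 + 0.53Q → Q* = 70.6849, P* = 182.863.
With the tax, the buyer price exceeds the seller price by 15.25: (197 − 0.2Q) − (145.4 + 0.53Q) = 15.25 → Q' = 49.7945.
ΔQ = 70.6849 − 49.7945 = 20.8904; the wedge equals the tax, 15.25.
Welfare loss = ½ × 20.8904 × 15.25 = 159.29.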